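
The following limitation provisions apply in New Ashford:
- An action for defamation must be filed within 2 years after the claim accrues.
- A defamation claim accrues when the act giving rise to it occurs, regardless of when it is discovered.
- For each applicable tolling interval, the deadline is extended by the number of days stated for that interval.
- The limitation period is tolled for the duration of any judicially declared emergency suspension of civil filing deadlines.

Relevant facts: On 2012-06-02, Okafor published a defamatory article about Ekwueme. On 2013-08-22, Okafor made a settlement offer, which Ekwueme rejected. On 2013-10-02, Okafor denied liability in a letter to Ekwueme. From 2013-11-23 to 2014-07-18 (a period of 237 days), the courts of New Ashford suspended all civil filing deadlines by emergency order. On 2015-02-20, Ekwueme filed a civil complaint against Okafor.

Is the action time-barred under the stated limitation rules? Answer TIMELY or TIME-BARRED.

TIME-BARRED

The claim accrued on 2012-06-02, the date of the act.
Adding the 2 years base period to 2012-06-02 gives a deadline of 2014-06-02, before any tolling.
The period was tolled for 237 days by the emergency suspension of filing deadlines (2013-11-23 to 2014-07-18), pushing the deadline to 2015-01-25.
The other events in the timeline have no effect on the limitation period under the stated rules.
Ekwueme filed on 2015-02-20, after the 2015-01-25 deadline, so the action is time-barred.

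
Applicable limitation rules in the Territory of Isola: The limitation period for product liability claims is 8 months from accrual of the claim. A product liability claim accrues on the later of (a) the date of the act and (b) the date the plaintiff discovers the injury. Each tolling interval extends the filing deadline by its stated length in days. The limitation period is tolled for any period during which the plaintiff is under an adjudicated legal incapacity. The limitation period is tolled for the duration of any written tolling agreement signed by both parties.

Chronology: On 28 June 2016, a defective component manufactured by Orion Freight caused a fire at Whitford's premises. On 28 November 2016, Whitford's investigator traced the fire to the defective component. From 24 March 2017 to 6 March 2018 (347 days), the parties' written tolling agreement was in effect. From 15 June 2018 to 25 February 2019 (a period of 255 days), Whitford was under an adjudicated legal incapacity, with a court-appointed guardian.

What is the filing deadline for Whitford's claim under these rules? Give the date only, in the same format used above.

Taking the later of the act (28 June 2016) and discovery (28 November 2016), the claim accrued on 28 November 2016.
Adding the 8 months base period to 28 November 2016 gives a deadline of 28 July 2017, before any tolling.
The period was tolled for 347 days by the written tolling agreement (24 March 2017 to 6 March 2018), pushing the deadline to 10 July 2018.
Because the plaintiff's legal incapacity ran from 15 June 2018 to 25 February 2019, the deadline is extended by 255 days to 22 March 2019.

22 March 2019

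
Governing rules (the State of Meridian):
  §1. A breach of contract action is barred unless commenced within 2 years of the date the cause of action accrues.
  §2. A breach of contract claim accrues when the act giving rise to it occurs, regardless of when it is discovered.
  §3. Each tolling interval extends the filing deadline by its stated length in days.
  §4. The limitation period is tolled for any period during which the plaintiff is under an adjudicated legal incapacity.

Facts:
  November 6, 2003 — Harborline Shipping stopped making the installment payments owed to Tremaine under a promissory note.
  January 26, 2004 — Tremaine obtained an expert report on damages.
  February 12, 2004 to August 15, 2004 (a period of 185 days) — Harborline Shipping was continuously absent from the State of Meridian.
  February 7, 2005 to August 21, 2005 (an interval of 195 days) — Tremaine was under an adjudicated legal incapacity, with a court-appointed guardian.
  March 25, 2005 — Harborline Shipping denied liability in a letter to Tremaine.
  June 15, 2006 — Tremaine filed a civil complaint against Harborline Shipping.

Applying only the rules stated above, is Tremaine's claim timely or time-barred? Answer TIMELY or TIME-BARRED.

The cause of action accrued on November 6, 2003, the date of the act.
2 years from November 6, 2003 is November 6, 2005.
The period was tolled for 195 days by the plaintiff's legal incapacity (February 7, 2005 to August 21, 2005), pushing the deadline to May 20, 2006.
The defendant's absence from the jurisdiction from February 12, 2004 to August 15, 2004 does not toll the period, because no stated rule makes the defendant's absence a tolling event.
None of the other events listed affects the running of the period under the stated rules.
Tremaine filed on June 15, 2006, after the May 20, 2006 deadline, so the action is time-barred.

TIME-BARRED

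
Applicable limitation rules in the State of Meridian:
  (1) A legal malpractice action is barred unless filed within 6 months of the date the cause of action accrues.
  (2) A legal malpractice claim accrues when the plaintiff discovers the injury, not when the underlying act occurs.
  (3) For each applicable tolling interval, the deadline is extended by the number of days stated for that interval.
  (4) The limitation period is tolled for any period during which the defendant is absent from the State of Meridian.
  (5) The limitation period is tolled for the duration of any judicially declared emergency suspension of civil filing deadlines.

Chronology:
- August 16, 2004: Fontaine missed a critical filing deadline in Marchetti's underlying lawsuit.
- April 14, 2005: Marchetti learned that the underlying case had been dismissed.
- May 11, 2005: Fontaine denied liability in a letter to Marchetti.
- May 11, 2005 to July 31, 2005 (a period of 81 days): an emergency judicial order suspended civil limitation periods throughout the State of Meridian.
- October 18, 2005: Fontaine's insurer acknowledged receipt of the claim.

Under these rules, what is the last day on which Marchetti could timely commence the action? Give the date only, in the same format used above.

The claim did not accrue until Marchetti discovered the injury on April 14, 2005; the August 16, 2004 act date does not start the clock under the stated rule.
The untolled deadline — 6 months after April 14, 2005 — is October 14, 2005.
Because the emergency suspension of filing deadlines ran from May 11, 2005 to July 31, 2005, the deadline is extended by 81 days to January 3, 2006.
Nothing else in the chronology tolls or restarts the period.

January 3, 2006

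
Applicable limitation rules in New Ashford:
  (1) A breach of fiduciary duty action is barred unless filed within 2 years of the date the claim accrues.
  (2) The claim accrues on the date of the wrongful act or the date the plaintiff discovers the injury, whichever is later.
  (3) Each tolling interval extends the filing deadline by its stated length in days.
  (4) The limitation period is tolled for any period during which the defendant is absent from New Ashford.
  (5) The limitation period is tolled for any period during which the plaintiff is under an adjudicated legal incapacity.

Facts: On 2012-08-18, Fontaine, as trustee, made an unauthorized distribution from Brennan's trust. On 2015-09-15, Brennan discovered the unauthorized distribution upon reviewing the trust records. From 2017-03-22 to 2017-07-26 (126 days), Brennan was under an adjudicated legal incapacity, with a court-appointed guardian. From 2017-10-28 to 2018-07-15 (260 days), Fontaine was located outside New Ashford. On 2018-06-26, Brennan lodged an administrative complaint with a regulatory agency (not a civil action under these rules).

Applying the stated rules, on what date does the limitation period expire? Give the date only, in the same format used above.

Because discovery on 2015-09-15 post-dates the 2012-08-18 act, accrual under the later-of rule falls on 2015-09-15.
Adding the 2 years base period to 2015-09-15 gives a deadline of 2017-09-15, before any tolling.
The plaintiff's legal incapacity from 2017-03-22 to 2017-07-26 tolled the period for 126 days, extending the deadline to 2018-01-19.
The defendant's absence from the jurisdiction from 2017-10-28 to 2018-07-15 tolled the period for 260 days, extending the deadline to 2018-10-06.
Nothing else in the chronology tolls or restarts the period.

2018-10-06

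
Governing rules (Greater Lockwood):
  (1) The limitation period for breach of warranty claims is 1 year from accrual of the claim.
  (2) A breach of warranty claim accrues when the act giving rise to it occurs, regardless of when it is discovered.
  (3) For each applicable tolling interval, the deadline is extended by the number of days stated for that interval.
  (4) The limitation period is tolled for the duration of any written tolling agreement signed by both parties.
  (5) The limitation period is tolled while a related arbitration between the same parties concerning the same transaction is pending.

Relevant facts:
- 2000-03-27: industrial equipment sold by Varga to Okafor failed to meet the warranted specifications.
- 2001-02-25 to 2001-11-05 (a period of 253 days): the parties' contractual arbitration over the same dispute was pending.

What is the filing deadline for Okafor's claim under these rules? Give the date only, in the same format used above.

The claim accrued on 2000-03-27, the date of the act.
1 year from 2000-03-27 is 2001-03-27.
The period was tolled for 253 days by the pending related arbitration (2001-02-25 to 2001-11-05), pushing the deadline to 2001-12-05.

2001-12-05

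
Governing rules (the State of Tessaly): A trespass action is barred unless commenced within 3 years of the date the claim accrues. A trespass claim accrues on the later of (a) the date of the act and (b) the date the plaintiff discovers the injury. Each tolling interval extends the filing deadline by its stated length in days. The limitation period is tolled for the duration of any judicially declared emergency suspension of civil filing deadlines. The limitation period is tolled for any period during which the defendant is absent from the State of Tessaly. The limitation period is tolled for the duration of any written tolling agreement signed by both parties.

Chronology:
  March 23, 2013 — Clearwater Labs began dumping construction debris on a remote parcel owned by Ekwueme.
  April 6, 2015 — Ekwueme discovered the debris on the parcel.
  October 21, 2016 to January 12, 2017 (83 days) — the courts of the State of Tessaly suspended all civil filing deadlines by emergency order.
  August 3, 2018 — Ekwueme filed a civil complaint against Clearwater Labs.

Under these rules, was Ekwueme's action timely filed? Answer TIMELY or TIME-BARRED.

TIME-BARRED

Because discovery on April 6, 2015 post-dates the March 23, 2013 act, accrual under the later-of rule falls on April 6, 2015.
The untolled deadline — 3 years after April 6, 2015 — is April 6, 2018.
Because the emergency suspension of filing deadlines ran from October 21, 2016 to January 12, 2017, the deadline is extended by 83 days to June 28, 2018.
Filing on August 3, 2018 missed the June 28, 2018 deadline — the action is time-barred.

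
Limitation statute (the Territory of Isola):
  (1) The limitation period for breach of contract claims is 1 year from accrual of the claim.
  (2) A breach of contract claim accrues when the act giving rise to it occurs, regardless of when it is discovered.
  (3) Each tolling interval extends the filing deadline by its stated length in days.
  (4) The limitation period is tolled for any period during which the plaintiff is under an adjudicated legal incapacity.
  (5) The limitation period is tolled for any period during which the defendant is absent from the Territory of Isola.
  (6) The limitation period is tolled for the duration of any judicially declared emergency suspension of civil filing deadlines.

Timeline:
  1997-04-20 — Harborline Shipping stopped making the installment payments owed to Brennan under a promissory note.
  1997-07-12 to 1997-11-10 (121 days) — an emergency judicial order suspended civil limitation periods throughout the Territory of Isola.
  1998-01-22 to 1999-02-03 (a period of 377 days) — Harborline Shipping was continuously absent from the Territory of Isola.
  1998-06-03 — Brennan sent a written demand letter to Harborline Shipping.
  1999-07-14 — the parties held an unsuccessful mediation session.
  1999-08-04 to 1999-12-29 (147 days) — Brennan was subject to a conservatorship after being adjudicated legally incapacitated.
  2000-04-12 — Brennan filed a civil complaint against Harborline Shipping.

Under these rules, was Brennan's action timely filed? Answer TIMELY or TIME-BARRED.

The claim accrued on 1997-04-20, the date of the act.
1 year from 1997-04-20 is 1998-04-20.
The period was tolled for 121 days by the emergency suspension of filing deadlines (1997-07-12 to 1997-11-10), pushing the deadline to 1998-08-19.
The period was tolled for 377 days by the defendant's absence from the jurisdiction (1998-01-22 to 1999-02-03), pushing the deadline to 1999-08-31.
The period was tolled for 147 days by the plaintiff's legal incapacity (1999-08-04 to 1999-12-29), pushing the deadline to 2000-01-25.
None of the other events listed affects the running of the period under the stated rules.
Brennan filed on 2000-04-12, after the 2000-01-25 deadline, so the action is time-barred.

TIME-BARRED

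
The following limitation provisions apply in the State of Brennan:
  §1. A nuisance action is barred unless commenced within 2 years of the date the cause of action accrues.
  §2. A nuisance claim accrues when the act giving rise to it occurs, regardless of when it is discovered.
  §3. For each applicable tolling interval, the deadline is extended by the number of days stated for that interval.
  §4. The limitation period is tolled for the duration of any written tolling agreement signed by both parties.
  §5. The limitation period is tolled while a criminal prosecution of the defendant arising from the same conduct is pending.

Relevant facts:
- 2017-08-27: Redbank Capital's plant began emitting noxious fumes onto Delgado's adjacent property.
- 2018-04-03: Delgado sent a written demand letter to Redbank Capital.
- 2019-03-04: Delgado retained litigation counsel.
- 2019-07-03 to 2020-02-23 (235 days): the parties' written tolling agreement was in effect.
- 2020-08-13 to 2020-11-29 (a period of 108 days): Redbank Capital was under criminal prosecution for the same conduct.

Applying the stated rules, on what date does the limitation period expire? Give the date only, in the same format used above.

2020-04-18

The claim accrued on 2017-08-27, when the wrongful act occurred.
Adding the 2 years base period to 2017-08-27 gives a deadline of 2019-08-27, before any tolling.
The period was tolled for 235 days by the written tolling agreement (2019-07-03 to 2020-02-23), pushing the deadline to 2020-04-18.
By the time the pending criminal prosecution began on 2020-08-13, the limitation period had already expired on 2020-04-18; that interval cannot revive it.
The other events in the timeline have no effect on the limitation period under the stated rules.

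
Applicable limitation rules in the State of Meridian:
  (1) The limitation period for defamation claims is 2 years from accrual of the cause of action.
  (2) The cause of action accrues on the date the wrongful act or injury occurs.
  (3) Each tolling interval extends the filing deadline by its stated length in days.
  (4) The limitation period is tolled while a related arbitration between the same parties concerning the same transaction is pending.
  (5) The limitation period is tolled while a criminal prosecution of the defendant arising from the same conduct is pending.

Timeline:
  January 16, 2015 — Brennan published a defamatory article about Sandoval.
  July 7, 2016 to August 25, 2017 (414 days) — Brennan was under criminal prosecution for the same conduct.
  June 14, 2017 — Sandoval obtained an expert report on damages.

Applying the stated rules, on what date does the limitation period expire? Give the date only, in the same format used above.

March 6, 2018

The claim accrued on January 16, 2015, when the wrongful act occurred.
The untolled deadline — 2 years after January 16, 2015 — is January 16, 2017.
Because the pending criminal prosecution ran from July 7, 2016 to August 25, 2017, the deadline is extended by 414 days to March 6, 2018.
None of the other events listed affects the running of the period under the stated rules.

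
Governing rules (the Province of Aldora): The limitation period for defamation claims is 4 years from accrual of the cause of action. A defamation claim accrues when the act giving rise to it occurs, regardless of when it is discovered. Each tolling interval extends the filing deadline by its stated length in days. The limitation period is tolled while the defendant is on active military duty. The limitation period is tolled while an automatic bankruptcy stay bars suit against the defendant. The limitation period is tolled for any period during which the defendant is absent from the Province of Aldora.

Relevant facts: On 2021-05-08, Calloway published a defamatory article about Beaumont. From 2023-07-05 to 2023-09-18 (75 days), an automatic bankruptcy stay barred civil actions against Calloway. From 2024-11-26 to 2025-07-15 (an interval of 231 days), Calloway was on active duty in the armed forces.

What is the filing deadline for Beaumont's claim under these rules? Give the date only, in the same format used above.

The cause of action accrued on 2021-05-08, the date of the act.
Adding the 4 years base period to 2021-05-08 gives a deadline of 2025-05-08, before any tolling.
Because the automatic bankruptcy stay ran from 2023-07-05 to 2023-09-18, the deadline is extended by 75 days to 2025-07-22.
The defendant's active military service from 2024-11-26 to 2025-07-15 tolled the period for 231 days, extending the deadline to 2026-03-10.

2026-03-10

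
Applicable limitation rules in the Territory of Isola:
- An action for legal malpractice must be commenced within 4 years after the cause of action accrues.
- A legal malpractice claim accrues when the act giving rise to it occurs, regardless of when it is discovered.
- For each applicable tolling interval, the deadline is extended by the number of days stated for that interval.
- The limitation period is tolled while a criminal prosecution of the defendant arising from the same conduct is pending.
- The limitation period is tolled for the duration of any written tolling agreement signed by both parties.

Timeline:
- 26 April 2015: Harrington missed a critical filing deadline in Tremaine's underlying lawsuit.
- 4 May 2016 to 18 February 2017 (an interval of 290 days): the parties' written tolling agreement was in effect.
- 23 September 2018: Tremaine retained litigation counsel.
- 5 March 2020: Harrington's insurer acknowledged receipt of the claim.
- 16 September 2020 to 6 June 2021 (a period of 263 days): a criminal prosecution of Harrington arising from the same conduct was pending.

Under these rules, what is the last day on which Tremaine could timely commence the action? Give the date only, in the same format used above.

10 February 2020

The cause of action accrued on 26 April 2015, the date of the act.
Adding the 4 years base period to 26 April 2015 gives a deadline of 26 April 2019, before any tolling.
Because the written tolling agreement ran from 4 May 2016 to 18 February 2017, the deadline is extended by 290 days to 10 February 2020.
The pending criminal prosecution from 16 September 2020 to 6 June 2021 began after the period had already run on 10 February 2020, so it has no tolling effect.
None of the other events listed affects the running of the period under the stated rules.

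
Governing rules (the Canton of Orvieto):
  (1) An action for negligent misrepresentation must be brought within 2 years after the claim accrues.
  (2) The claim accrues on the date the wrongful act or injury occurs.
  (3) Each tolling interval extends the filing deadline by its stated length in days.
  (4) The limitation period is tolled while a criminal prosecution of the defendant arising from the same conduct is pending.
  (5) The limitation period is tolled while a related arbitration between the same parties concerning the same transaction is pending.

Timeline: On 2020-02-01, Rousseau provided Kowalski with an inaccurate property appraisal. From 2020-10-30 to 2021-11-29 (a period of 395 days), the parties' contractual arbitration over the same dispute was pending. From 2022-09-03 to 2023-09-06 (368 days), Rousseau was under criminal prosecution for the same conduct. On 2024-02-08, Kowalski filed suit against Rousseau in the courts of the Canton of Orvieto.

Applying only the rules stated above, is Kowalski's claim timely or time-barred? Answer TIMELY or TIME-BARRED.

The claim accrued on 2020-02-01, when the wrongful act occurred.
2 years from 2020-02-01 is 2022-02-01.
The period was tolled for 395 days by the pending related arbitration (2020-10-30 to 2021-11-29), pushing the deadline to 2023-03-03.
The period was tolled for 368 days by the pending criminal prosecution (2022-09-03 to 2023-09-06), pushing the deadline to 2024-03-05.
Filing on 2024-02-08 beat the 2024-03-05 deadline — the action is timely.

TIMELY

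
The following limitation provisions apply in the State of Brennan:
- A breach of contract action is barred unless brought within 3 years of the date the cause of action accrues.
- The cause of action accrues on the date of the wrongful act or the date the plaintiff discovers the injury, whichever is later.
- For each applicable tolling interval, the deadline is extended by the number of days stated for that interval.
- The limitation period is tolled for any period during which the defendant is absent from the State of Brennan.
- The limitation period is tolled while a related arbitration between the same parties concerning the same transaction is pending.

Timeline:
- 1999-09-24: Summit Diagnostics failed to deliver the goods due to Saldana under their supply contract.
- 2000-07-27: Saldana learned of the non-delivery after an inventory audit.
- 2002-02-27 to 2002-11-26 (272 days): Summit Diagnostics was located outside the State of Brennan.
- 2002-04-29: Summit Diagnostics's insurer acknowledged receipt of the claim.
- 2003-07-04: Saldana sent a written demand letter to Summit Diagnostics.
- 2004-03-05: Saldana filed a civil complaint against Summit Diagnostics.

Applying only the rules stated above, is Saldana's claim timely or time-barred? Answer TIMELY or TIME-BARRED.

TIMELY

Taking the later of the act (1999-09-24) and discovery (2000-07-27), the claim accrued on 2000-07-27.
The untolled deadline — 3 years after 2000-07-27 — is 2003-07-27.
The period was tolled for 272 days by the defendant's absence from the jurisdiction (2002-02-27 to 2002-11-26), pushing the deadline to 2004-04-24.
Nothing else in the chronology tolls or restarts the period.
Filing on 2004-03-05 beat the 2004-04-24 deadline — the action is timely.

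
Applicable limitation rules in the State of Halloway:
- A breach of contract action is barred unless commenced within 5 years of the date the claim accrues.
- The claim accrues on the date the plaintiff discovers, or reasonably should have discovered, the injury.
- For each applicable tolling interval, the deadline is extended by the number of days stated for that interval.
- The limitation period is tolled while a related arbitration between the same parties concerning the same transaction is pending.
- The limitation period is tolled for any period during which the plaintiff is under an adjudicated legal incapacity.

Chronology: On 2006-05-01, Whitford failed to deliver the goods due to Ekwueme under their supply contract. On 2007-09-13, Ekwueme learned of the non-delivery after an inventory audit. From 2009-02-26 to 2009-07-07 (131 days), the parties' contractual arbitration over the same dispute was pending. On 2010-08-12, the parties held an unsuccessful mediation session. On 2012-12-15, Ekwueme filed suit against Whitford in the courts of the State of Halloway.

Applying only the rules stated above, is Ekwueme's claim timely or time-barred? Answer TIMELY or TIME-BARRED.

TIMELY

The claim did not accrue until Ekwueme discovered the injury on 2007-09-13; the 2006-05-01 act date does not start the clock under the stated rule.
5 years from 2007-09-13 is 2012-09-13.
The period was tolled for 131 days by the pending related arbitration (2009-02-26 to 2009-07-07), pushing the deadline to 2013-01-22.
The other events in the timeline have no effect on the limitation period under the stated rules.
The 2012-12-15 filing precedes the 2013-01-22 deadline; the claim is timely.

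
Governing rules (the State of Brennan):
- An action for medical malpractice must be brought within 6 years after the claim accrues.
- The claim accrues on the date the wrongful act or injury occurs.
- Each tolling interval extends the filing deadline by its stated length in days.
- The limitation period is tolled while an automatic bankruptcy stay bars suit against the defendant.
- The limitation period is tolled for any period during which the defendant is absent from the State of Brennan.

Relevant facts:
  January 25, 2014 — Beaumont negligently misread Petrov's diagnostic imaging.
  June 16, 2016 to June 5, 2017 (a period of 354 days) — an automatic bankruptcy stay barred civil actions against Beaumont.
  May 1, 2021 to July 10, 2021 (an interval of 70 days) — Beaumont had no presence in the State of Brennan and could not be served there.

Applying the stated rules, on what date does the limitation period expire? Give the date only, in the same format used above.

January 13, 2021

The claim accrued on January 25, 2014, when the wrongful act occurred.
The untolled deadline — 6 years after January 25, 2014 — is January 25, 2020.
The period was tolled for 354 days by the automatic bankruptcy stay (June 16, 2016 to June 5, 2017), pushing the deadline to January 13, 2021.
The defendant's absence from the jurisdiction starting May 1, 2021 came too late — the period had run on January 13, 2021 — and so does not extend the deadline.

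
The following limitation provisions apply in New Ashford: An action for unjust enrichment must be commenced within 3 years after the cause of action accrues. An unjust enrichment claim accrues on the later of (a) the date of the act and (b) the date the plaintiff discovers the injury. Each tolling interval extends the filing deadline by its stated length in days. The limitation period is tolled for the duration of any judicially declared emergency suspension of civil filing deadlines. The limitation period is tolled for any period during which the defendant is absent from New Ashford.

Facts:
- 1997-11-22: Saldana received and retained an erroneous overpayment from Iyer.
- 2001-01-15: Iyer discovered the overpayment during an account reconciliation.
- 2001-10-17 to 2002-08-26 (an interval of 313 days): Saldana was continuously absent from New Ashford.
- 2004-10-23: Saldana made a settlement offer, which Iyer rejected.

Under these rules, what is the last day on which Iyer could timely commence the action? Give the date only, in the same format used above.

Because discovery on 2001-01-15 post-dates the 1997-11-22 act, accrual under the later-of rule falls on 2001-01-15.
3 years from 2001-01-15 is 2004-01-15.
The period was tolled for 313 days by the defendant's absence from the jurisdiction (2001-10-17 to 2002-08-26), pushing the deadline to 2004-11-23.
The other events in the timeline have no effect on the limitation period under the stated rules.

2004-11-23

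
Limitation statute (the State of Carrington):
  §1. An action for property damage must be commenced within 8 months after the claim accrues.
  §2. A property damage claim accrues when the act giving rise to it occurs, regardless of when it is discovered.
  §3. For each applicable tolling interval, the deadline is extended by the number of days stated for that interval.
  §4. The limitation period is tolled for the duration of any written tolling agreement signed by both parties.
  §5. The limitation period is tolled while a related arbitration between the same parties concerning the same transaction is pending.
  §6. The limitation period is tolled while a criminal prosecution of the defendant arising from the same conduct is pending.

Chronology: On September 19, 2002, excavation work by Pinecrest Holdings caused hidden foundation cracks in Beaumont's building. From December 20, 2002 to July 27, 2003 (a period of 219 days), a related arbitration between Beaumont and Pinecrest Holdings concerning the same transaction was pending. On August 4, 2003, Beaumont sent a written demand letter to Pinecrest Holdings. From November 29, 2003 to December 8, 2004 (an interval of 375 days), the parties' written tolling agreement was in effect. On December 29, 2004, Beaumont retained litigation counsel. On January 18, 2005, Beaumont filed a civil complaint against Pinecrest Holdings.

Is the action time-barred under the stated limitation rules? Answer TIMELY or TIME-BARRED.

TIME-BARRED

The claim accrued on September 19, 2002, when the wrongful act occurred.
Adding the 8 months base period to September 19, 2002 gives a deadline of May 19, 2003, before any tolling.
The pending related arbitration from December 20, 2002 to July 27, 2003 tolled the period for 219 days, extending the deadline to December 24, 2003.
The written tolling agreement from November 29, 2003 to December 8, 2004 tolled the period for 375 days, extending the deadline to January 2, 2005.
None of the other events listed affects the running of the period under the stated rules.
The January 18, 2005 filing falls after the January 2, 2005 deadline; the claim is time-barred.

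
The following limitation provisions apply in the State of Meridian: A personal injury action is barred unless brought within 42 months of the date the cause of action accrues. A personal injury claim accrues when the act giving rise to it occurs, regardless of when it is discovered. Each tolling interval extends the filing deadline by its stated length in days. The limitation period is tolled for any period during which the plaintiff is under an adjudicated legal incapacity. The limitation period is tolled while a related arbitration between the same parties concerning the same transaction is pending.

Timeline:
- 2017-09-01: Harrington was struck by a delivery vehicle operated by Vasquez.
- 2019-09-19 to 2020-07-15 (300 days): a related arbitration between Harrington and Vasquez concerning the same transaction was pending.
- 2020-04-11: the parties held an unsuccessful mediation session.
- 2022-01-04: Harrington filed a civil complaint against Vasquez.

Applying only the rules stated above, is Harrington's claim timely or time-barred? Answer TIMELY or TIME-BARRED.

TIME-BARRED

The limitation period began to run on 2017-09-01.
The untolled deadline — 42 months after 2017-09-01 — is 2021-03-01.
The pending related arbitration from 2019-09-19 to 2020-07-15 tolled the period for 300 days, extending the deadline to 2021-12-26.
Nothing else in the chronology tolls or restarts the period.
Filing on 2022-01-04 missed the 2021-12-26 deadline — the action is time-barred.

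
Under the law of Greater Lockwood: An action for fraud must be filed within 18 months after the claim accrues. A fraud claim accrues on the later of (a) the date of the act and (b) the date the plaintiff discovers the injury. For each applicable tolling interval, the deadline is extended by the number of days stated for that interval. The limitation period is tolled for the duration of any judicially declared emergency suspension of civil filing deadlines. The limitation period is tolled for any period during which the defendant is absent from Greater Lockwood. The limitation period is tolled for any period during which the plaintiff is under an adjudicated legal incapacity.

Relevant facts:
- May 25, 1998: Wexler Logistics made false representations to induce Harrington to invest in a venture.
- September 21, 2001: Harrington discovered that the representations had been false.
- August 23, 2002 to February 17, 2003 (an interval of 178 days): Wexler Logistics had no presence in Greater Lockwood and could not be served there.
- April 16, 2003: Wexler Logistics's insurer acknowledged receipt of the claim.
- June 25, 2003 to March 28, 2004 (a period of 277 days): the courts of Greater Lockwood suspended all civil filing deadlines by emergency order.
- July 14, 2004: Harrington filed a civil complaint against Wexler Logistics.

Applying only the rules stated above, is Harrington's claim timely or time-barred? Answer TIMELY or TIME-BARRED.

TIME-BARRED

Taking the later of the act (May 25, 1998) and discovery (September 21, 2001), the claim accrued on September 21, 2001.
Adding the 18 months base period to September 21, 2001 gives a deadline of March 21, 2003, before any tolling.
The defendant's absence from the jurisdiction from August 23, 2002 to February 17, 2003 tolled the period for 178 days, extending the deadline to September 15, 2003.
The emergency suspension of filing deadlines from June 25, 2003 to March 28, 2004 tolled the period for 277 days, extending the deadline to June 18, 2004.
The other events in the timeline have no effect on the limitation period under the stated rules.
Harrington filed on July 14, 2004, after the June 18, 2004 deadline, so the action is time-barred.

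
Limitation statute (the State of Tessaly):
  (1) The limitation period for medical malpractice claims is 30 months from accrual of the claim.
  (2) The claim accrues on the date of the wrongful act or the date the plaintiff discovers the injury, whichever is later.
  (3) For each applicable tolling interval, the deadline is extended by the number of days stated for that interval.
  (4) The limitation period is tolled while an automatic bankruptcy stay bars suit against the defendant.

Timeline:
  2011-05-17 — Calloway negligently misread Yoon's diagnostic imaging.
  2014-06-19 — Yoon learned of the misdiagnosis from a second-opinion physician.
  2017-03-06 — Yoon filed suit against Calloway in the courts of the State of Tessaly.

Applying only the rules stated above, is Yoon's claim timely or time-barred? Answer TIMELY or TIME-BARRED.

Because discovery on 2014-06-19 post-dates the 2011-05-17 act, accrual under the later-of rule falls on 2014-06-19.
Adding the 30 months base period to 2014-06-19 gives a deadline of 2016-12-19, before any tolling.
The 2017-03-06 filing falls after the 2016-12-19 deadline; the claim is time-barred.

TIME-BARRED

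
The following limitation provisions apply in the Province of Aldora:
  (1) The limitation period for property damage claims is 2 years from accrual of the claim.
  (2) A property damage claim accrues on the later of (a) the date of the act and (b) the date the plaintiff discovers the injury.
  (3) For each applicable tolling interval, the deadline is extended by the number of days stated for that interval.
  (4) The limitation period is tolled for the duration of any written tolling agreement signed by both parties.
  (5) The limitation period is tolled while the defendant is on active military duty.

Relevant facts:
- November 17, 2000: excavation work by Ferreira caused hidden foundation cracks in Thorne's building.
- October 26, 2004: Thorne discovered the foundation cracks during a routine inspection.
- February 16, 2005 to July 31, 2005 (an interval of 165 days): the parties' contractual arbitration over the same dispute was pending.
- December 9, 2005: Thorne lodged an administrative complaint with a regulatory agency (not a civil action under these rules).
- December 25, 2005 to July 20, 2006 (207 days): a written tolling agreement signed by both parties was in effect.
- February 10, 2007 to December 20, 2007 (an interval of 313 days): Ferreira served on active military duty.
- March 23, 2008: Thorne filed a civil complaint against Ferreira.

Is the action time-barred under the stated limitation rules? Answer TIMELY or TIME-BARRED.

TIMELY

The claim accrued on October 26, 2004 — the later of the November 17, 2000 act and the October 26, 2004 discovery.
Adding the 2 years base period to October 26, 2004 gives a deadline of October 26, 2006, before any tolling.
Because the written tolling agreement ran from December 25, 2005 to July 20, 2006, the deadline is extended by 207 days to May 21, 2007.
The period was tolled for 313 days by the defendant's active military service (February 10, 2007 to December 20, 2007), pushing the deadline to March 29, 2008.
The pending related arbitration from February 16, 2005 to July 31, 2005 does not toll the period, because no stated rule makes a pending arbitration a tolling event.
None of the other events listed affects the running of the period under the stated rules.
The March 23, 2008 filing precedes the March 29, 2008 deadline; the claim is timely.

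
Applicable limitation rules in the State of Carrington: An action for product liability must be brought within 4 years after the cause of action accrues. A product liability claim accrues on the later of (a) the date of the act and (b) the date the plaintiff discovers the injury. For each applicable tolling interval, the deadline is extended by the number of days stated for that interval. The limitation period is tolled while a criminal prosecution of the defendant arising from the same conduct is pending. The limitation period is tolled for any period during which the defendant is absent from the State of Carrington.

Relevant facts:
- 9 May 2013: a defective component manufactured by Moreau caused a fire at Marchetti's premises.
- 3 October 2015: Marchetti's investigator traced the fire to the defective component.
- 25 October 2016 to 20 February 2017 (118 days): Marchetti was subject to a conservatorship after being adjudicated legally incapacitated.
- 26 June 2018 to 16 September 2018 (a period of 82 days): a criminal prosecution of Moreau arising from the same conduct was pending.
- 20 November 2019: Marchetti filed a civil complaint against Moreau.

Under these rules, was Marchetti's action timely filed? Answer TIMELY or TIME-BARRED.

The claim accrued on 3 October 2015 — the later of the 9 May 2013 act and the 3 October 2015 discovery.
The untolled deadline — 4 years after 3 October 2015 — is 3 October 2019.
Because the pending criminal prosecution ran from 26 June 2018 to 16 September 2018, the deadline is extended by 82 days to 24 December 2019.
Although the plaintiff's incapacity ran from 25 October 2016 to 20 February 2017, the stated rules do not make that a tolling event, so it is disregarded.
Filing on 20 November 2019 beat the 24 December 2019 deadline — the action is timely.

TIMELY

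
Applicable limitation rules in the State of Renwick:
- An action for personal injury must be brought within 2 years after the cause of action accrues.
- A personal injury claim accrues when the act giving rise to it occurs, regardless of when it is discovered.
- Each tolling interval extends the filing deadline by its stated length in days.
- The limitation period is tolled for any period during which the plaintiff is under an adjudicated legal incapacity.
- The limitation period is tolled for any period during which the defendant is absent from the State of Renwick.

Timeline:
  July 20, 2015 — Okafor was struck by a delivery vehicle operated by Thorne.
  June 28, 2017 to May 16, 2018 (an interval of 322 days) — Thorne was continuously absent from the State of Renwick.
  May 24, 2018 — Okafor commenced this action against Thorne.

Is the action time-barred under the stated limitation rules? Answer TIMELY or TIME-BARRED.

TIMELY

The limitation period began to run on July 20, 2015.
Adding the 2 years base period to July 20, 2015 gives a deadline of July 20, 2017, before any tolling.
The defendant's absence from the jurisdiction from June 28, 2017 to May 16, 2018 tolled the period for 322 days, extending the deadline to June 7, 2018.
Filing on May 24, 2018 beat the June 7, 2018 deadline — the action is timely.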